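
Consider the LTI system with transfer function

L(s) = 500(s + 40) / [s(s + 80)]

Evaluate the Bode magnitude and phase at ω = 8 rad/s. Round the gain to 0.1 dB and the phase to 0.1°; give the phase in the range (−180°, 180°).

At s = jω = j8:
zero (s+40): 40 + j8 → |·| = √(40²+8²) = √1664 ≈ 40.792, ∠ = arctan(8/40) ≈ 11.31°
pole (s+80): 80 + j8 → |·| = √(80²+8²) = √6464 ≈ 80.399, ∠ = arctan(8/80) ≈ 5.71°
pole at origin: |s| = 8, ∠ = 90.00° (in denominator)
|L| = 500 · 40.792 / 643.19 ≈ 31.711
Gain = 20 log₁₀(31.711) ≈ 30.02 dB
∠L = 11.31° − 95.71° = -84.40°

30.0 dB, -84.4°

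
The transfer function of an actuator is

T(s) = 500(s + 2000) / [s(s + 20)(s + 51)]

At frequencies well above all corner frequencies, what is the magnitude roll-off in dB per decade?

Each pole contributes −20 dB/decade at high frequency; each zero contributes +20 dB/decade.
Net: 1 zero(s) − 3 pole(s) → -40 dB/decade.

-40 dB/decade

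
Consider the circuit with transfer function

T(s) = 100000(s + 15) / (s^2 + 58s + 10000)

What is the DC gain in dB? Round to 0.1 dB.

T(0) = 100000·15 / 10000 = 150
20 log₁₀(150) ≈ 43.52 dB

43.5 dB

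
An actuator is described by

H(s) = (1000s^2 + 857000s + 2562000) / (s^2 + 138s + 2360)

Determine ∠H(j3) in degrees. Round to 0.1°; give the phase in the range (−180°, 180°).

Substitute s = j3:
Numerator: 1000(j3)^2 + 857000(j3) + 2562000 = 2553000 + j2571000
Denominator: (j3)^2 + 138(j3) + 2360 = 2351 + j414
|N| = √(2553000² + 2571000²) ≈ 3.6232e+06, ∠N ≈ 45.20°
|D| = √(2351² + 414²) ≈ 2387.2, ∠D ≈ 9.99°
∠H = 45.20° − 9.99° = 35.21°

35.2°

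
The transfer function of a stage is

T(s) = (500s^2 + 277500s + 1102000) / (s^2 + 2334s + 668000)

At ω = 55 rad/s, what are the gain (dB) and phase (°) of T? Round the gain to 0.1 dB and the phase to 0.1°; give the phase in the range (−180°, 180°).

Substitute s = j55:
Numerator: 500(j55)^2 + 277500(j55) + 1102000 = -410500 + j15262500
Denominator: (j55)^2 + 2334(j55) + 668000 = 664975 + j128370
|N| = √(410500² + 15262500²) ≈ 1.5268e+07, ∠N ≈ 91.54°
|D| = √(664975² + 128370²) ≈ 6.7725e+05, ∠D ≈ 10.93°
|T| = 1.5268e+07 / 6.7725e+05 ≈ 22.544
Gain = 20 log₁₀(22.544) ≈ 27.06 dB
∠T = 91.54° − 10.93° = 80.61°

27.1 dB, 80.6°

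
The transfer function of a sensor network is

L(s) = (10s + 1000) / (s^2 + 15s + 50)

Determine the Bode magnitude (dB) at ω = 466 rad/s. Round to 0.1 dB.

-33.2 dB

Substitute s = j466:
Numerator: 10(j466) + 1000 = 1000 + j4660
Denominator: (j466)^2 + 15(j466) + 50 = -217106 + j6990
|N| = √(1000² + 4660²) ≈ 4766.1, ∠N ≈ 77.89°
|D| = √(217106² + 6990²) ≈ 2.1722e+05, ∠D ≈ 178.16°
|L| = 4766.1 / 2.1722e+05 ≈ 0.021941
Gain = 20 log₁₀(0.021941) ≈ -33.17 dB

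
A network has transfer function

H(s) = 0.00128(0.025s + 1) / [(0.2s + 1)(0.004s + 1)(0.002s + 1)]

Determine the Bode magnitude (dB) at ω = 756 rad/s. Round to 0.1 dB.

At ω = 756 rad/s:
zero (1 + j756·0.025) = 1 + j18.9 → |·| ≈ 18.926, ∠ ≈ 86.97°
pole (1 + j756·0.2) = 1 + j151.2 → |·| ≈ 151.2, ∠ ≈ 89.62°
pole (1 + j756·0.004) = 1 + j3.024 → |·| ≈ 3.1851, ∠ ≈ 71.70°
pole (1 + j756·0.002) = 1 + j1.512 → |·| ≈ 1.8128, ∠ ≈ 56.52°
|H| = 0.00128 · 18.926 / (151.2 · 3.1851 · 1.8128) ≈ 2.7749e-05
Gain = 20 log₁₀(2.7749e-05) ≈ -91.14 dB

-91.1 dB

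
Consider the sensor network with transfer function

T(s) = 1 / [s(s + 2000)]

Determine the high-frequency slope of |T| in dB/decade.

Each pole contributes −20 dB/decade at high frequency; each zero contributes +20 dB/decade.
Net: 0 zero(s) − 2 pole(s) → -40 dB/decade.

-40 dB/decade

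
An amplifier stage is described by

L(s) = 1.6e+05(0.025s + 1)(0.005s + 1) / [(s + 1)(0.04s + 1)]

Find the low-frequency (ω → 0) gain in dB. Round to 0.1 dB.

104.1 dB

L(0) = 1.6e+05 · 1 / 1 = 1.6e+05
20 log₁₀(1.6e+05) ≈ 104.08 dB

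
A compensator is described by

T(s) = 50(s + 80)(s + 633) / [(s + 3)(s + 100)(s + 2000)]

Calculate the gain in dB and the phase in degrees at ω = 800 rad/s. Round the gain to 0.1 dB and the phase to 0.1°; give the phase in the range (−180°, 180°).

-30.6 dB, -58.5°

At s = jω = j800:
zero (s+80): 80 + j800 → |·| = √(80²+800²) = √646400 ≈ 803.99, ∠ = arctan(800/80) ≈ 84.29°
zero (s+633): 633 + j800 → |·| = √(633²+800²) = √1040689 ≈ 1020.1, ∠ = arctan(800/633) ≈ 51.65°
pole (s+3): 3 + j800 → |·| = √(3²+800²) = √640009 ≈ 800.01, ∠ = arctan(800/3) ≈ 89.79°
pole (s+100): 100 + j800 → |·| = √(100²+800²) = √650000 ≈ 806.23, ∠ = arctan(800/100) ≈ 82.87°
pole (s+2000): 2000 + j800 → |·| = √(2000²+800²) = √4640000 ≈ 2154.1, ∠ = arctan(800/2000) ≈ 21.80°
|T| = 50 · 8.2015e+05 / 1.3894e+09 ≈ 0.029515
Gain = 20 log₁₀(0.029515) ≈ -30.60 dB
∠T = 135.94° − 194.46° = -58.52°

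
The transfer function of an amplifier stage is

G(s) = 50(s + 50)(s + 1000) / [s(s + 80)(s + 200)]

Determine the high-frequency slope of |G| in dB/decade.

-20 dB/decade

Each pole contributes −20 dB/decade at high frequency; each zero contributes +20 dB/decade.
Net: 2 zero(s) − 3 pole(s) → -20 dB/decade.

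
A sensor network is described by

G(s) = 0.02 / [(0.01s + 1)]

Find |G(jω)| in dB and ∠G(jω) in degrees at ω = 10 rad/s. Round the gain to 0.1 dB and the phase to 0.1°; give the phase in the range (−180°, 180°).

At ω = 10 rad/s:
pole (1 + j10·0.01) = 1 + j0.1 → |·| ≈ 1.005, ∠ ≈ 5.71°
|G| = 0.02 · 1 / (1.005) ≈ 0.0199
Gain = 20 log₁₀(0.0199) ≈ -34.02 dB
∠G = (0°) − (5.71°) = -5.71°

-34.0 dB, -5.7°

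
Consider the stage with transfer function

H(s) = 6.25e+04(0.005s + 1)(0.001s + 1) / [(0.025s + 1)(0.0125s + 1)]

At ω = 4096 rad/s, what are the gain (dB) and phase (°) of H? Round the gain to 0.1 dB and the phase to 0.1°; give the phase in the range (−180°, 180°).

60.3 dB, -14.8°

At ω = 4096 rad/s:
zero (1 + j4096·0.005) = 1 + j20.48 → |·| ≈ 20.504, ∠ ≈ 87.20°
zero (1 + j4096·0.001) = 1 + j4.096 → |·| ≈ 4.2163, ∠ ≈ 76.28°
pole (1 + j4096·0.025) = 1 + j102.4 → |·| ≈ 102.4, ∠ ≈ 89.44°
pole (1 + j4096·0.0125) = 1 + j51.2 → |·| ≈ 51.21, ∠ ≈ 88.88°
|H| = 6.25e+04 · 20.504 · 4.2163 / (102.4 · 51.21) ≈ 1030.4
Gain = 20 log₁₀(1030.4) ≈ 60.26 dB
∠H = (87.20° + 76.28°) − (89.44° + 88.88°) = -14.84°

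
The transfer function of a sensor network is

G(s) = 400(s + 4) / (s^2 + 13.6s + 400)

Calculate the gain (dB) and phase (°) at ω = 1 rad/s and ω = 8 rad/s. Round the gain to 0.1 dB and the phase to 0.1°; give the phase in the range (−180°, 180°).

ω = 1: 12.3 dB, 12.1°; ω = 8: 20.1 dB, 45.5°

At s = jω = j1:
zero (s+4): 4 + j1 → |·| = √(4²+1²) = √17 ≈ 4.1231, ∠ = arctan(1/4) ≈ 14.04°
quadratic: (j1)² + 13.6·j1 + 400 = 399 + j13.6 → |·| ≈ 399.23, ∠ ≈ 1.95°
|G| = 400 · 4.1231 / 399.23 ≈ 4.1311
Gain = 20 log₁₀(4.1311) ≈ 12.32 dB
∠G = 14.04° − 1.95° = 12.09°

At s = jω = j8:
zero (s+4): 4 + j8 → |·| = √(4²+8²) = √80 ≈ 8.9443, ∠ = arctan(8/4) ≈ 63.43°
quadratic: (j8)² + 13.6·j8 + 400 = 336 + j108.8 → |·| ≈ 353.18, ∠ ≈ 17.94°
|G| = 400 · 8.9443 / 353.18 ≈ 10.13
Gain = 20 log₁₀(10.13) ≈ 20.11 dB
∠G = 63.43° − 17.94° = 45.49°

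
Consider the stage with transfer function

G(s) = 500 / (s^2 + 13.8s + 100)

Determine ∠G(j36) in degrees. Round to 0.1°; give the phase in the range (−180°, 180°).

At s = jω = j36:
quadratic: (j36)² + 13.8·j36 + 100 = -1196 + j496.8 → |·| ≈ 1295.1, ∠ ≈ 157.44°
∠G = 0.00° − 157.44° = -157.44°

-157.4°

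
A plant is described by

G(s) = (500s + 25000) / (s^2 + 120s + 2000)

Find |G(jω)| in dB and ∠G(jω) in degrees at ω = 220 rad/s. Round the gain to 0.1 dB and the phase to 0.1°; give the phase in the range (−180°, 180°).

Substitute s = j220:
Numerator: 500(j220) + 25000 = 25000 + j110000
Denominator: (j220)^2 + 120(j220) + 2000 = -46400 + j26400
|N| = √(25000² + 110000²) ≈ 1.1281e+05, ∠N ≈ 77.20°
|D| = √(46400² + 26400²) ≈ 53385, ∠D ≈ 150.36°
|G| = 1.1281e+05 / 53385 ≈ 2.1131
Gain = 20 log₁₀(2.1131) ≈ 6.50 dB
∠G = 77.20° − 150.36° = -73.16°

6.5 dB, -73.2°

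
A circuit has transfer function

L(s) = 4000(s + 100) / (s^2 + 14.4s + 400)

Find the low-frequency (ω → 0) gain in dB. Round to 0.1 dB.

L(0) = 4000·100 / 400 = 1000
20 log₁₀(1000) ≈ 60.00 dB

60.0 dB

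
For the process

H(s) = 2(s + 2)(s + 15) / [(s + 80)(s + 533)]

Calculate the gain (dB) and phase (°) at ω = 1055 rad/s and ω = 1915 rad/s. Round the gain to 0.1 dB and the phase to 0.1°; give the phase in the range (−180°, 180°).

ω = 1055: 5.0 dB, 30.2°; ω = 1915: 5.7 dB, 17.4°

At s = jω = j1055:
zero (s+2): 2 + j1055 → |·| = √(2²+1055²) = √1113029 ≈ 1055, ∠ = arctan(1055/2) ≈ 89.89°
zero (s+15): 15 + j1055 → |·| = √(15²+1055²) = √1113250 ≈ 1055.1, ∠ = arctan(1055/15) ≈ 89.19°
pole (s+80): 80 + j1055 → |·| = √(80²+1055²) = √1119425 ≈ 1058, ∠ = arctan(1055/80) ≈ 85.66°
pole (s+533): 533 + j1055 → |·| = √(533²+1055²) = √1397114 ≈ 1182, ∠ = arctan(1055/533) ≈ 63.20°
|H| = 2 · 1.1131e+06 / 1.2506e+06 ≈ 1.7801
Gain = 20 log₁₀(1.7801) ≈ 5.01 dB
∠H = 179.08° − 148.86° = 30.22°

At s = jω = j1915:
zero (s+2): 2 + j1915 → |·| = √(2²+1915²) = √3667229 ≈ 1915, ∠ = arctan(1915/2) ≈ 89.94°
zero (s+15): 15 + j1915 → |·| = √(15²+1915²) = √3667450 ≈ 1915.1, ∠ = arctan(1915/15) ≈ 89.55°
pole (s+80): 80 + j1915 → |·| = √(80²+1915²) = √3673625 ≈ 1916.7, ∠ = arctan(1915/80) ≈ 87.61°
pole (s+533): 533 + j1915 → |·| = √(533²+1915²) = √3951314 ≈ 1987.8, ∠ = arctan(1915/533) ≈ 74.45°
|H| = 2 · 3.6674e+06 / 3.81e+06 ≈ 1.9251
Gain = 20 log₁₀(1.9251) ≈ 5.69 dB
∠H = 179.49° − 162.06° = 17.43°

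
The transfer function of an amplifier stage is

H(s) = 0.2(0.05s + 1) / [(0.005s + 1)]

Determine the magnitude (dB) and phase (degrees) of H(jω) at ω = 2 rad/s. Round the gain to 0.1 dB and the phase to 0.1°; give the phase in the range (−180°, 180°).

-13.9 dB, 5.1°

At ω = 2 rad/s:
zero (1 + j2·0.05) = 1 + j0.1 → |·| ≈ 1.005, ∠ ≈ 5.71°
pole (1 + j2·0.005) = 1 + j0.01 → |·| ≈ 1, ∠ ≈ 0.57°
|H| = 0.2 · 1.005 / (1) ≈ 0.201
Gain = 20 log₁₀(0.201) ≈ -13.94 dB
∠H = (5.71°) − (0.57°) = 5.14°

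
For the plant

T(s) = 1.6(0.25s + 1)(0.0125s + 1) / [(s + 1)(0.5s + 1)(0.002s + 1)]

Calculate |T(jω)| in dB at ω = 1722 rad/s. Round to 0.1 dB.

At ω = 1722 rad/s:
zero (1 + j1722·0.25) = 1 + j430.5 → |·| ≈ 430.5, ∠ ≈ 89.87°
zero (1 + j1722·0.0125) = 1 + j21.525 → |·| ≈ 21.548, ∠ ≈ 87.34°
pole (1 + j1722·1) = 1 + j1722 → |·| ≈ 1722, ∠ ≈ 89.97°
pole (1 + j1722·0.5) = 1 + j861 → |·| ≈ 861, ∠ ≈ 89.93°
pole (1 + j1722·0.002) = 1 + j3.444 → |·| ≈ 3.5862, ∠ ≈ 73.81°
|T| = 1.6 · 430.5 · 21.548 / (1722 · 861 · 3.5862) ≈ 0.0027914
Gain = 20 log₁₀(0.0027914) ≈ -51.08 dB

-51.1 dB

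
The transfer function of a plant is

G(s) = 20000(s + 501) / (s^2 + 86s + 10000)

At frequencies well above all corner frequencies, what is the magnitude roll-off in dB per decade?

Each pole contributes −20 dB/decade at high frequency; each zero contributes +20 dB/decade.
Net: 1 zero(s) − 2 pole(s) → -20 dB/decade.

-20 dB/decade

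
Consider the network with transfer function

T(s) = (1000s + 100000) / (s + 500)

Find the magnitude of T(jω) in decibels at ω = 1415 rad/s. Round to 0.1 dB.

59.5 dB

Substitute s = j1415:
Numerator: 1000(j1415) + 100000 = 100000 + j1415000
Denominator: (j1415) + 500 = 500 + j1415
|N| = √(100000² + 1415000²) ≈ 1.4185e+06, ∠N ≈ 85.96°
|D| = √(500² + 1415²) ≈ 1500.7, ∠D ≈ 70.54°
|T| = 1.4185e+06 / 1500.7 ≈ 945.23
Gain = 20 log₁₀(945.23) ≈ 59.51 dB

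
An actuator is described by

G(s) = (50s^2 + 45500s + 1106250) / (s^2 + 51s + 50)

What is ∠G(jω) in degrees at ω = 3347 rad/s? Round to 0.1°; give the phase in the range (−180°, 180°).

Substitute s = j3347:
Numerator: 50(j3347)^2 + 45500(j3347) + 1106250 = -559014200 + j152288500
Denominator: (j3347)^2 + 51(j3347) + 50 = -11202359 + j170697
|N| = √(559014200² + 152288500²) ≈ 5.7939e+08, ∠N ≈ 164.76°
|D| = √(11202359² + 170697²) ≈ 1.1204e+07, ∠D ≈ 179.13°
∠G = 164.76° − 179.13° = -14.37°

-14.4°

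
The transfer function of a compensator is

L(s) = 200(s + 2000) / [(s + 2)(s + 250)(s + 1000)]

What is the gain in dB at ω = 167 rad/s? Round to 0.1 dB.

At s = jω = j167:
zero (s+2000): 2000 + j167 → |·| = √(2000²+167²) = √4027889 ≈ 2007, ∠ = arctan(167/2000) ≈ 4.77°
pole (s+2): 2 + j167 → |·| = √(2²+167²) = √27893 ≈ 167.01, ∠ = arctan(167/2) ≈ 89.31°
pole (s+250): 250 + j167 → |·| = √(250²+167²) = √90389 ≈ 300.65, ∠ = arctan(167/250) ≈ 33.74°
pole (s+1000): 1000 + j167 → |·| = √(1000²+167²) = √1027889 ≈ 1013.8, ∠ = arctan(167/1000) ≈ 9.48°
|L| = 200 · 2007 / 5.0904e+07 ≈ 0.0078854
Gain = 20 log₁₀(0.0078854) ≈ -42.06 dB

-42.1 dB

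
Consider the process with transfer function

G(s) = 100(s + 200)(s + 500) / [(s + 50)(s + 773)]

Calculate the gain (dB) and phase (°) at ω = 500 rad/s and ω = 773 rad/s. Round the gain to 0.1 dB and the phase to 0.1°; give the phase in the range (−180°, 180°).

ω = 500: 38.3 dB, -4.0°; ω = 773: 38.8 dB, 1.3°

At s = jω = j500:
zero (s+200): 200 + j500 → |·| = √(200²+500²) = √290000 ≈ 538.52, ∠ = arctan(500/200) ≈ 68.20°
zero (s+500): 500 + j500 → |·| = √(500²+500²) = √500000 ≈ 707.11, ∠ = arctan(500/500) ≈ 45.00°
pole (s+50): 50 + j500 → |·| = √(50²+500²) = √252500 ≈ 502.49, ∠ = arctan(500/50) ≈ 84.29°
pole (s+773): 773 + j500 → |·| = √(773²+500²) = √847529 ≈ 920.61, ∠ = arctan(500/773) ≈ 32.90°
|G| = 100 · 3.8079e+05 / 4.626e+05 ≈ 82.315
Gain = 20 log₁₀(82.315) ≈ 38.31 dB
∠G = 113.20° − 117.19° = -3.99°

At s = jω = j773:
zero (s+200): 200 + j773 → |·| = √(200²+773²) = √637529 ≈ 798.45, ∠ = arctan(773/200) ≈ 75.49°
zero (s+500): 500 + j773 → |·| = √(500²+773²) = √847529 ≈ 920.61, ∠ = arctan(773/500) ≈ 57.10°
pole (s+50): 50 + j773 → |·| = √(50²+773²) = √600029 ≈ 774.62, ∠ = arctan(773/50) ≈ 86.30°
pole (s+773): 773 + j773 → |·| = √(773²+773²) = √1195058 ≈ 1093.2, ∠ = arctan(773/773) ≈ 45.00°
|G| = 100 · 7.3506e+05 / 8.4681e+05 ≈ 86.803
Gain = 20 log₁₀(86.803) ≈ 38.77 dB
∠G = 132.59° − 131.30° = 1.29°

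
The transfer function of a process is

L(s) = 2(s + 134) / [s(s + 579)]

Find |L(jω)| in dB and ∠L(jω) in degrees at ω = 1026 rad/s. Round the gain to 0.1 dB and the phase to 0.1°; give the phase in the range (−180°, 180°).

At s = jω = j1026:
zero (s+134): 134 + j1026 → |·| = √(134²+1026²) = √1070632 ≈ 1034.7, ∠ = arctan(1026/134) ≈ 82.56°
pole (s+579): 579 + j1026 → |·| = √(579²+1026²) = √1387917 ≈ 1178.1, ∠ = arctan(1026/579) ≈ 60.56°
pole at origin: |s| = 1026, ∠ = 90.00° (in denominator)
|L| = 2 · 1034.7 / 1.2087e+06 ≈ 0.0017121
Gain = 20 log₁₀(0.0017121) ≈ -55.33 dB
∠L = 82.56° − 150.56° = -68.00°

-55.3 dB, -68.0°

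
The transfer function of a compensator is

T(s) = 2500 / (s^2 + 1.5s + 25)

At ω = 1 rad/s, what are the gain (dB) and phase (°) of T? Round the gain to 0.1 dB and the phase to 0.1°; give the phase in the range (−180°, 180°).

At s = jω = j1:
quadratic: (j1)² + 1.5·j1 + 25 = 24 + j1.5 → |·| ≈ 24.047, ∠ ≈ 3.58°
|T| = 2500 / 24.047 ≈ 103.96
Gain = 20 log₁₀(103.96) ≈ 40.34 dB
∠T = 0.00° − 3.58° = -3.58°

40.3 dB, -3.6°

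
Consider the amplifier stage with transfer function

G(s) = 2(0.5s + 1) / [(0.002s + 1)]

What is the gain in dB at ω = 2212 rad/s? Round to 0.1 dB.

53.8 dB

At ω = 2212 rad/s:
zero (1 + j2212·0.5) = 1 + j1106 → |·| ≈ 1106, ∠ ≈ 89.95°
pole (1 + j2212·0.002) = 1 + j4.424 → |·| ≈ 4.5356, ∠ ≈ 77.26°
|G| = 2 · 1106 / (4.5356) ≈ 487.7
Gain = 20 log₁₀(487.7) ≈ 53.76 dB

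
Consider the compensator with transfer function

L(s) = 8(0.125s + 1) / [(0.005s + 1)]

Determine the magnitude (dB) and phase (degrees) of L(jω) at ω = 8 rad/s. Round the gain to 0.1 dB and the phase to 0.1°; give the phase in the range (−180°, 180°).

21.1 dB, 42.7°

At ω = 8 rad/s:
zero (1 + j8·0.125) = 1 + j1 → |·| ≈ 1.4142, ∠ ≈ 45.00°
pole (1 + j8·0.005) = 1 + j0.04 → |·| ≈ 1.0008, ∠ ≈ 2.29°
|L| = 8 · 1.4142 / (1.0008) ≈ 11.305
Gain = 20 log₁₀(11.305) ≈ 21.07 dB
∠L = (45.00°) − (2.29°) = 42.71°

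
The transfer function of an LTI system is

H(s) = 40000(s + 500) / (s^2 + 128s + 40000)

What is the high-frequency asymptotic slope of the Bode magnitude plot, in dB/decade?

Each pole contributes −20 dB/decade at high frequency; each zero contributes +20 dB/decade.
Net: 1 zero(s) − 2 pole(s) → -20 dB/decade.

-20 dB/decade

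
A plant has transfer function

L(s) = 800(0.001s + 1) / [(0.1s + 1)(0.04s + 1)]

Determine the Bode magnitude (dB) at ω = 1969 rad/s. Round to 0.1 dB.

-18.9 dB

At ω = 1969 rad/s:
zero (1 + j1969·0.001) = 1 + j1.969 → |·| ≈ 2.2084, ∠ ≈ 63.08°
pole (1 + j1969·0.1) = 1 + j196.9 → |·| ≈ 196.9, ∠ ≈ 89.71°
pole (1 + j1969·0.04) = 1 + j78.76 → |·| ≈ 78.766, ∠ ≈ 89.27°
|L| = 800 · 2.2084 / (196.9 · 78.766) ≈ 0.11392
Gain = 20 log₁₀(0.11392) ≈ -18.87 dB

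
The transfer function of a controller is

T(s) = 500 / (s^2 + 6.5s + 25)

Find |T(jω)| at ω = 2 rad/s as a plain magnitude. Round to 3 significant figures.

20.2

At s = jω = j2:
quadratic: (j2)² + 6.5·j2 + 25 = 21 + j13 → |·| ≈ 24.698, ∠ ≈ 31.76°
|T| = 500 / 24.698 ≈ 20.245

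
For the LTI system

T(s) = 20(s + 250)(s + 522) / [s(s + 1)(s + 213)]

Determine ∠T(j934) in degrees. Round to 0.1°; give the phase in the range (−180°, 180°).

At s = jω = j934:
zero (s+250): 250 + j934 → |·| = √(250²+934²) = √934856 ≈ 966.88, ∠ = arctan(934/250) ≈ 75.02°
zero (s+522): 522 + j934 → |·| = √(522²+934²) = √1144840 ≈ 1070, ∠ = arctan(934/522) ≈ 60.80°
pole (s+1): 1 + j934 → |·| = √(1²+934²) = √872357 ≈ 934, ∠ = arctan(934/1) ≈ 89.94°
pole (s+213): 213 + j934 → |·| = √(213²+934²) = √917725 ≈ 957.98, ∠ = arctan(934/213) ≈ 77.15°
pole at origin: |s| = 934, ∠ = 90.00° (in denominator)
∠T = 135.82° − 257.09° = -121.27°

-121.3°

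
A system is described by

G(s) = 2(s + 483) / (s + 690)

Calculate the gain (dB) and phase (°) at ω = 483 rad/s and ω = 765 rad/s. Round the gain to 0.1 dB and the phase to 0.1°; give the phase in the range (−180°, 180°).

ω = 483: 4.2 dB, 10.0°; ω = 765: 4.9 dB, 9.8°

At s = jω = j483:
zero (s+483): 483 + j483 → |·| = √(483²+483²) = √466578 ≈ 683.07, ∠ = arctan(483/483) ≈ 45.00°
pole (s+690): 690 + j483 → |·| = √(690²+483²) = √709389 ≈ 842.25, ∠ = arctan(483/690) ≈ 34.99°
|G| = 2 · 683.07 / 842.25 ≈ 1.622
Gain = 20 log₁₀(1.622) ≈ 4.20 dB
∠G = 45.00° − 34.99° = 10.01°

At s = jω = j765:
zero (s+483): 483 + j765 → |·| = √(483²+765²) = √818514 ≈ 904.72, ∠ = arctan(765/483) ≈ 57.73°
pole (s+690): 690 + j765 → |·| = √(690²+765²) = √1061325 ≈ 1030.2, ∠ = arctan(765/690) ≈ 47.95°
|G| = 2 · 904.72 / 1030.2 ≈ 1.7564
Gain = 20 log₁₀(1.7564) ≈ 4.89 dB
∠G = 57.73° − 47.95° = 9.78°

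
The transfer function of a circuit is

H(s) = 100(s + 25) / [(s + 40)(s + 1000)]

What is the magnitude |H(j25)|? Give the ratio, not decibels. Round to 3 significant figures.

At s = jω = j25:
zero (s+25): 25 + j25 → |·| = √(25²+25²) = √1250 ≈ 35.355, ∠ = arctan(25/25) ≈ 45.00°
pole (s+40): 40 + j25 → |·| = √(40²+25²) = √2225 ≈ 47.17, ∠ = arctan(25/40) ≈ 32.01°
pole (s+1000): 1000 + j25 → |·| = √(1000²+25²) = √1000625 ≈ 1000.3, ∠ = arctan(25/1000) ≈ 1.43°
|H| = 100 · 35.355 / 47184 ≈ 0.07493

0.0749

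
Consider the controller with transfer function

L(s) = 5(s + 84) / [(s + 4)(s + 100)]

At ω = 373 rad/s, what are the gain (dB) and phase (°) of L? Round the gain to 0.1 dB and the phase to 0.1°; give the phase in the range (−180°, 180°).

-37.5 dB, -87.1°

At s = jω = j373:
zero (s+84): 84 + j373 → |·| = √(84²+373²) = √146185 ≈ 382.34, ∠ = arctan(373/84) ≈ 77.31°
pole (s+4): 4 + j373 → |·| = √(4²+373²) = √139145 ≈ 373.02, ∠ = arctan(373/4) ≈ 89.39°
pole (s+100): 100 + j373 → |·| = √(100²+373²) = √149129 ≈ 386.17, ∠ = arctan(373/100) ≈ 74.99°
|L| = 5 · 382.34 / 1.4405e+05 ≈ 0.013271
Gain = 20 log₁₀(0.013271) ≈ -37.54 dB
∠L = 77.31° − 164.38° = -87.07°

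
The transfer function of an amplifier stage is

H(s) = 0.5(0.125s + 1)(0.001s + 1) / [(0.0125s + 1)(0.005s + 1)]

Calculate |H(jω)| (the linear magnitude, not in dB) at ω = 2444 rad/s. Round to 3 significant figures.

At ω = 2444 rad/s:
zero (1 + j2444·0.125) = 1 + j305.5 → |·| ≈ 305.5, ∠ ≈ 89.81°
zero (1 + j2444·0.001) = 1 + j2.444 → |·| ≈ 2.6407, ∠ ≈ 67.75°
pole (1 + j2444·0.0125) = 1 + j30.55 → |·| ≈ 30.566, ∠ ≈ 88.13°
pole (1 + j2444·0.005) = 1 + j12.22 → |·| ≈ 12.261, ∠ ≈ 85.32°
|H| = 0.5 · 305.5 · 2.6407 / (30.566 · 12.261) ≈ 1.0763

1.08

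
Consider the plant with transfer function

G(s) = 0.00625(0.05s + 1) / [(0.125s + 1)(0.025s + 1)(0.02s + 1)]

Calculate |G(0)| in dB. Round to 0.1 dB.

-44.1 dB

G(0) = 0.00625 · 1 / 1 = 0.00625
20 log₁₀(0.00625) ≈ -44.08 dB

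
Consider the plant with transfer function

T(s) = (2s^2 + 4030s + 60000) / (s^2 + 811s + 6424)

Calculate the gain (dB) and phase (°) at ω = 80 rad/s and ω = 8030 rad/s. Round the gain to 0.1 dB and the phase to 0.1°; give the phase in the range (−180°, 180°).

Substitute s = j80:
Numerator: 2(j80)^2 + 4030(j80) + 60000 = 47200 + j322400
Denominator: (j80)^2 + 811(j80) + 6424 = 24 + j64880
|N| = √(47200² + 322400²) ≈ 3.2584e+05, ∠N ≈ 81.67°
|D| = √(24² + 64880²) ≈ 64880, ∠D ≈ 89.98°
|T| = 3.2584e+05 / 64880 ≈ 5.0222
Gain = 20 log₁₀(5.0222) ≈ 14.02 dB
∠T = 81.67° − 89.98° = -8.31°

Substitute s = j8030:
Numerator: 2(j8030)^2 + 4030(j8030) + 60000 = -128901800 + j32360900
Denominator: (j8030)^2 + 811(j8030) + 6424 = -64474476 + j6512330
|N| = √(128901800² + 32360900²) ≈ 1.329e+08, ∠N ≈ 165.91°
|D| = √(64474476² + 6512330²) ≈ 6.4803e+07, ∠D ≈ 174.23°
|T| = 1.329e+08 / 6.4803e+07 ≈ 2.0508
Gain = 20 log₁₀(2.0508) ≈ 6.24 dB
∠T = 165.91° − 174.23° = -8.32°

ω = 80: 14.0 dB, -8.3°; ω = 8030: 6.2 dB, -8.3°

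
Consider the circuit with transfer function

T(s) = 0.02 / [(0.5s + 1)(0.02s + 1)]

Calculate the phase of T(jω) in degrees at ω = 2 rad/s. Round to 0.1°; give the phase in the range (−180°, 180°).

-47.3°

At ω = 2 rad/s:
pole (1 + j2·0.5) = 1 + j1 → |·| ≈ 1.4142, ∠ ≈ 45.00°
pole (1 + j2·0.02) = 1 + j0.04 → |·| ≈ 1.0008, ∠ ≈ 2.29°
∠T = (0°) − (45.00° + 2.29°) = -47.29°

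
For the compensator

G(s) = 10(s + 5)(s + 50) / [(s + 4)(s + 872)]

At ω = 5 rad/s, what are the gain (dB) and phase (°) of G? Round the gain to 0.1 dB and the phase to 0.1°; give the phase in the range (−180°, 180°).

-3.9 dB, -1.0°

At s = jω = j5:
zero (s+5): 5 + j5 → |·| = √(5²+5²) = √50 ≈ 7.0711, ∠ = arctan(5/5) ≈ 45.00°
zero (s+50): 50 + j5 → |·| = √(50²+5²) = √2525 ≈ 50.249, ∠ = arctan(5/50) ≈ 5.71°
pole (s+4): 4 + j5 → |·| = √(4²+5²) = √41 ≈ 6.4031, ∠ = arctan(5/4) ≈ 51.34°
pole (s+872): 872 + j5 → |·| = √(872²+5²) = √760409 ≈ 872.01, ∠ = arctan(5/872) ≈ 0.33°
|G| = 10 · 355.32 / 5583.6 ≈ 0.63636
Gain = 20 log₁₀(0.63636) ≈ -3.93 dB
∠G = 50.71° − 51.67° = -0.96°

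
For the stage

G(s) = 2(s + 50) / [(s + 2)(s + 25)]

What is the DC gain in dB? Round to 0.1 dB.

G(0) = 2·50 / (2·25) = 2
20 log₁₀(2) ≈ 6.02 dB

6.0 dB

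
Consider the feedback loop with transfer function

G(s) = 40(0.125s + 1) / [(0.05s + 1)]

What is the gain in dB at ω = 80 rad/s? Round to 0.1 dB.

39.8 dB

At ω = 80 rad/s:
zero (1 + j80·0.125) = 1 + j10 → |·| ≈ 10.05, ∠ ≈ 84.29°
pole (1 + j80·0.05) = 1 + j4 → |·| ≈ 4.1231, ∠ ≈ 75.96°
|G| = 40 · 10.05 / (4.1231) ≈ 97.499
Gain = 20 log₁₀(97.499) ≈ 39.78 dB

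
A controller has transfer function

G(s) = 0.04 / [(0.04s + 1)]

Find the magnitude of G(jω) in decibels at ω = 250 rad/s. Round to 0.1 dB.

At ω = 250 rad/s:
pole (1 + j250·0.04) = 1 + j10 → |·| ≈ 10.05, ∠ ≈ 84.29°
|G| = 0.04 · 1 / (10.05) ≈ 0.0039801
Gain = 20 log₁₀(0.0039801) ≈ -48.00 dB

-48.0 dB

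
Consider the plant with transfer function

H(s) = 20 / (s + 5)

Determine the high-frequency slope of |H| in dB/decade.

-20 dB/decade

Each pole contributes −20 dB/decade at high frequency; each zero contributes +20 dB/decade.
Net: 0 zero(s) − 1 pole(s) → -20 dB/decade.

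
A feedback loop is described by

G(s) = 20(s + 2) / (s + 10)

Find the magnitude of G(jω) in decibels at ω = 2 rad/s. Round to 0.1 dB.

At s = jω = j2:
zero (s+2): 2 + j2 → |·| = √(2²+2²) = √8 ≈ 2.8284, ∠ = arctan(2/2) ≈ 45.00°
pole (s+10): 10 + j2 → |·| = √(10²+2²) = √104 ≈ 10.198, ∠ = arctan(2/10) ≈ 11.31°
|G| = 20 · 2.8284 / 10.198 ≈ 5.547
Gain = 20 log₁₀(5.547) ≈ 14.88 dB

14.9 dB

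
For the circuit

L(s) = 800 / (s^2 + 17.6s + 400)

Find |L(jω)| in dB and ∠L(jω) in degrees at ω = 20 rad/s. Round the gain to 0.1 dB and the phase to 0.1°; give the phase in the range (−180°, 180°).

At s = jω = j20:
quadratic: (j20)² + 17.6·j20 + 400 = 0 + j352 → |·| ≈ 352, ∠ ≈ 90.00°
|L| = 800 / 352 ≈ 2.2727
Gain = 20 log₁₀(2.2727) ≈ 7.13 dB
∠L = 0.00° − 90.00° = -90.00°

7.1 dB, -90.0°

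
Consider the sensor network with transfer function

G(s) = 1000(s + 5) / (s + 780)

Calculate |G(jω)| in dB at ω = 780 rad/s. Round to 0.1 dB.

57.0 dB

At s = jω = j780:
zero (s+5): 5 + j780 → |·| = √(5²+780²) = √608425 ≈ 780.02, ∠ = arctan(780/5) ≈ 89.63°
pole (s+780): 780 + j780 → |·| = √(780²+780²) = √1216800 ≈ 1103.1, ∠ = arctan(780/780) ≈ 45.00°
|G| = 1000 · 780.02 / 1103.1 ≈ 707.12
Gain = 20 log₁₀(707.12) ≈ 56.99 dB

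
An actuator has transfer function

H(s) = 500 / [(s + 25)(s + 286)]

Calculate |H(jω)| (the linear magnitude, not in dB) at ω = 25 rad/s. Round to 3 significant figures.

At s = jω = j25:
pole (s+25): 25 + j25 → |·| = √(25²+25²) = √1250 ≈ 35.355, ∠ = arctan(25/25) ≈ 45.00°
pole (s+286): 286 + j25 → |·| = √(286²+25²) = √82421 ≈ 287.09, ∠ = arctan(25/286) ≈ 5.00°
|H| = 500 / 10150 ≈ 0.049261

0.0493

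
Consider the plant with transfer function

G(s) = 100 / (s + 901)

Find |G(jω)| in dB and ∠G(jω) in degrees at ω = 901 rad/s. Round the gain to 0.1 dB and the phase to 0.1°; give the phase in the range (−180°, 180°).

Substitute s = j901:
Numerator: 100 = 100 + j0
Denominator: (j901) + 901 = 901 + j901
|N| = √(100² + 0²) ≈ 100, ∠N ≈ 0.00°
|D| = √(901² + 901²) ≈ 1274.2, ∠D ≈ 45.00°
|G| = 100 / 1274.2 ≈ 0.078481
Gain = 20 log₁₀(0.078481) ≈ -22.10 dB
∠G = 0.00° − 45.00° = -45.00°

-22.1 dB, -45.0°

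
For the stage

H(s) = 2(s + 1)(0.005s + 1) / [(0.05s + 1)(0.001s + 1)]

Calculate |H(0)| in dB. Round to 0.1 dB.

6.0 dB

H(0) = 2 · 1 / 1 = 2
20 log₁₀(2) ≈ 6.02 dB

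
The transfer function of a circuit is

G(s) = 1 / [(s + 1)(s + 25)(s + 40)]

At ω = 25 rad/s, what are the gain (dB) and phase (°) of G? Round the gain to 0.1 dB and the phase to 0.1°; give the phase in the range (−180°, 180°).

At s = jω = j25:
pole (s+1): 1 + j25 → |·| = √(1²+25²) = √626 ≈ 25.02, ∠ = arctan(25/1) ≈ 87.71°
pole (s+25): 25 + j25 → |·| = √(25²+25²) = √1250 ≈ 35.355, ∠ = arctan(25/25) ≈ 45.00°
pole (s+40): 40 + j25 → |·| = √(40²+25²) = √2225 ≈ 47.17, ∠ = arctan(25/40) ≈ 32.01°
|G| = 1 / 41726 ≈ 2.3966e-05
Gain = 20 log₁₀(2.3966e-05) ≈ -92.41 dB
∠G = 0.00° − 164.72° = -164.72°

-92.4 dB, -164.7°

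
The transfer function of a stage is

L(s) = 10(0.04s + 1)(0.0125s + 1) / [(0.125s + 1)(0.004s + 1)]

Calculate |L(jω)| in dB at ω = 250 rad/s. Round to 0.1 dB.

17.5 dB

At ω = 250 rad/s:
zero (1 + j250·0.04) = 1 + j10 → |·| ≈ 10.05, ∠ ≈ 84.29°
zero (1 + j250·0.0125) = 1 + j3.125 → |·| ≈ 3.2811, ∠ ≈ 72.26°
pole (1 + j250·0.125) = 1 + j31.25 → |·| ≈ 31.266, ∠ ≈ 88.17°
pole (1 + j250·0.004) = 1 + j1 → |·| ≈ 1.4142, ∠ ≈ 45.00°
|L| = 10 · 10.05 · 3.2811 / (31.266 · 1.4142) ≈ 7.4577
Gain = 20 log₁₀(7.4577) ≈ 17.45 dB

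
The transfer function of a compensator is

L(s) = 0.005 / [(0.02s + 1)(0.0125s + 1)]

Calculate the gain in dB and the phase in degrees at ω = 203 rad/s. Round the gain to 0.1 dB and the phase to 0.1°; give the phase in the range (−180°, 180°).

-67.2 dB, -144.7°

At ω = 203 rad/s:
pole (1 + j203·0.02) = 1 + j4.06 → |·| ≈ 4.1813, ∠ ≈ 76.16°
pole (1 + j203·0.0125) = 1 + j2.5375 → |·| ≈ 2.7274, ∠ ≈ 68.49°
|L| = 0.005 · 1 / (4.1813 · 2.7274) ≈ 0.00043844
Gain = 20 log₁₀(0.00043844) ≈ -67.16 dB
∠L = (0°) − (76.16° + 68.49°) = -144.65°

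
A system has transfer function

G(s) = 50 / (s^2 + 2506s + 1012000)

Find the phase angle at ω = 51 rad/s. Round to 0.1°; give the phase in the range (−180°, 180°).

Substitute s = j51:
Numerator: 50 = 50 + j0
Denominator: (j51)^2 + 2506(j51) + 1012000 = 1009399 + j127806
|N| = √(50² + 0²) ≈ 50, ∠N ≈ 0.00°
|D| = √(1009399² + 127806²) ≈ 1.0175e+06, ∠D ≈ 7.22°
∠G = 0.00° − 7.22° = -7.22°

-7.2°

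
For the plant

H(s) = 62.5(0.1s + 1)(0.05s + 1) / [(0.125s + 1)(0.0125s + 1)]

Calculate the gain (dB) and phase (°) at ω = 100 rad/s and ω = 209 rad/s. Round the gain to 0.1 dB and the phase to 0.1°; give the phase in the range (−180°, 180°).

At ω = 100 rad/s:
zero (1 + j100·0.1) = 1 + j10 → |·| ≈ 10.05, ∠ ≈ 84.29°
zero (1 + j100·0.05) = 1 + j5 → |·| ≈ 5.099, ∠ ≈ 78.69°
pole (1 + j100·0.125) = 1 + j12.5 → |·| ≈ 12.54, ∠ ≈ 85.43°
pole (1 + j100·0.0125) = 1 + j1.25 → |·| ≈ 1.6008, ∠ ≈ 51.34°
|H| = 62.5 · 10.05 · 5.099 / (12.54 · 1.6008) ≈ 159.55
Gain = 20 log₁₀(159.55) ≈ 44.06 dB
∠H = (84.29° + 78.69°) − (85.43° + 51.34°) = 26.21°

At ω = 209 rad/s:
zero (1 + j209·0.1) = 1 + j20.9 → |·| ≈ 20.924, ∠ ≈ 87.26°
zero (1 + j209·0.05) = 1 + j10.45 → |·| ≈ 10.498, ∠ ≈ 84.53°
pole (1 + j209·0.125) = 1 + j26.125 → |·| ≈ 26.144, ∠ ≈ 87.81°
pole (1 + j209·0.0125) = 1 + j2.6125 → |·| ≈ 2.7973, ∠ ≈ 69.05°
|H| = 62.5 · 20.924 · 10.498 / (26.144 · 2.7973) ≈ 187.72
Gain = 20 log₁₀(187.72) ≈ 45.47 dB
∠H = (87.26° + 84.53°) − (87.81° + 69.05°) = 14.93°

ω = 100: 44.1 dB, 26.2°; ω = 209: 45.5 dB, 14.9°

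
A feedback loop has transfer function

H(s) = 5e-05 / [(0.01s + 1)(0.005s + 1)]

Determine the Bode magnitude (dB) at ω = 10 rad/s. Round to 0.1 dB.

-86.1 dB

At ω = 10 rad/s:
pole (1 + j10·0.01) = 1 + j0.1 → |·| ≈ 1.005, ∠ ≈ 5.71°
pole (1 + j10·0.005) = 1 + j0.05 → |·| ≈ 1.0012, ∠ ≈ 2.86°
|H| = 5e-05 · 1 / (1.005 · 1.0012) ≈ 4.9692e-05
Gain = 20 log₁₀(4.9692e-05) ≈ -86.07 dB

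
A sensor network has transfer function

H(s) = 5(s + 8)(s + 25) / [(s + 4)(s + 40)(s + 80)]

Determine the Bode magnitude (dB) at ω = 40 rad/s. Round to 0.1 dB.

At s = jω = j40:
zero (s+8): 8 + j40 → |·| = √(8²+40²) = √1664 ≈ 40.792, ∠ = arctan(40/8) ≈ 78.69°
zero (s+25): 25 + j40 → |·| = √(25²+40²) = √2225 ≈ 47.17, ∠ = arctan(40/25) ≈ 57.99°
pole (s+4): 4 + j40 → |·| = √(4²+40²) = √1616 ≈ 40.2, ∠ = arctan(40/4) ≈ 84.29°
pole (s+40): 40 + j40 → |·| = √(40²+40²) = √3200 ≈ 56.569, ∠ = arctan(40/40) ≈ 45.00°
pole (s+80): 80 + j40 → |·| = √(80²+40²) = √8000 ≈ 89.443, ∠ = arctan(40/80) ≈ 26.57°
|H| = 5 · 1924.2 / 2.034e+05 ≈ 0.047301
Gain = 20 log₁₀(0.047301) ≈ -26.50 dB

-26.5 dB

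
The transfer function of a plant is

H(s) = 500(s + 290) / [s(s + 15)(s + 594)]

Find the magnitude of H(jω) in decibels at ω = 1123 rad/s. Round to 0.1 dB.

At s = jω = j1123:
zero (s+290): 290 + j1123 → |·| = √(290²+1123²) = √1345229 ≈ 1159.8, ∠ = arctan(1123/290) ≈ 75.52°
pole (s+15): 15 + j1123 → |·| = √(15²+1123²) = √1261354 ≈ 1123.1, ∠ = arctan(1123/15) ≈ 89.23°
pole (s+594): 594 + j1123 → |·| = √(594²+1123²) = √1613965 ≈ 1270.4, ∠ = arctan(1123/594) ≈ 62.12°
pole at origin: |s| = 1123, ∠ = 90.00° (in denominator)
|H| = 500 · 1159.8 / 1.6023e+09 ≈ 0.00036192
Gain = 20 log₁₀(0.00036192) ≈ -68.83 dB

-68.8 dB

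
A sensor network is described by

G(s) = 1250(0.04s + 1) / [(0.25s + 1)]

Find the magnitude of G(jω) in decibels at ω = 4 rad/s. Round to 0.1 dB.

At ω = 4 rad/s:
zero (1 + j4·0.04) = 1 + j0.16 → |·| ≈ 1.0127, ∠ ≈ 9.09°
pole (1 + j4·0.25) = 1 + j1 → |·| ≈ 1.4142, ∠ ≈ 45.00°
|G| = 1250 · 1.0127 / (1.4142) ≈ 895.12
Gain = 20 log₁₀(895.12) ≈ 59.04 dB

59.0 dB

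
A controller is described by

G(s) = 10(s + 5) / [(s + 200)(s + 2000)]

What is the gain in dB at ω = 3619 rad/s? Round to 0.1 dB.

-52.3 dB

At s = jω = j3619:
zero (s+5): 5 + j3619 → |·| = √(5²+3619²) = √13097186 ≈ 3619, ∠ = arctan(3619/5) ≈ 89.92°
pole (s+200): 200 + j3619 → |·| = √(200²+3619²) = √13137161 ≈ 3624.5, ∠ = arctan(3619/200) ≈ 86.84°
pole (s+2000): 2000 + j3619 → |·| = √(2000²+3619²) = √17097161 ≈ 4134.9, ∠ = arctan(3619/2000) ≈ 61.07°
|G| = 10 · 3619 / 1.4987e+07 ≈ 0.0024148
Gain = 20 log₁₀(0.0024148) ≈ -52.34 dB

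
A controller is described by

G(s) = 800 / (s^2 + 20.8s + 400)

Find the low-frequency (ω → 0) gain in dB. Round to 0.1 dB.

G(0) = 800 / 400 = 2
20 log₁₀(2) ≈ 6.02 dB

6.0 dB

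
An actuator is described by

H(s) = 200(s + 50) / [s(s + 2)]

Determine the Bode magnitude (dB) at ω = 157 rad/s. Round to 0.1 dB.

2.5 dB

At s = jω = j157:
zero (s+50): 50 + j157 → |·| = √(50²+157²) = √27149 ≈ 164.77, ∠ = arctan(157/50) ≈ 72.33°
pole (s+2): 2 + j157 → |·| = √(2²+157²) = √24653 ≈ 157.01, ∠ = arctan(157/2) ≈ 89.27°
pole at origin: |s| = 157, ∠ = 90.00° (in denominator)
|H| = 200 · 164.77 / 24651 ≈ 1.3368
Gain = 20 log₁₀(1.3368) ≈ 2.52 dB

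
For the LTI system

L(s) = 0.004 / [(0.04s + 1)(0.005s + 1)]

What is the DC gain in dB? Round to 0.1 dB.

-48.0 dB

L(0) = 0.004 · 1 / 1 = 0.004
20 log₁₀(0.004) ≈ -47.96 dB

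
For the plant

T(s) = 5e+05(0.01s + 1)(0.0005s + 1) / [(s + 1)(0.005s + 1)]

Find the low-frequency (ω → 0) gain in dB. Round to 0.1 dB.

114.0 dB

T(0) = 5e+05 · 1 / 1 = 5e+05
20 log₁₀(5e+05) ≈ 113.98 dB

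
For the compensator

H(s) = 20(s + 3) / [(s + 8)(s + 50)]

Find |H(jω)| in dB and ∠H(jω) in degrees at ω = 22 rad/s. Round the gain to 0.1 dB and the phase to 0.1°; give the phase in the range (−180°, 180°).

At s = jω = j22:
zero (s+3): 3 + j22 → |·| = √(3²+22²) = √493 ≈ 22.204, ∠ = arctan(22/3) ≈ 82.23°
pole (s+8): 8 + j22 → |·| = √(8²+22²) = √548 ≈ 23.409, ∠ = arctan(22/8) ≈ 70.02°
pole (s+50): 50 + j22 → |·| = √(50²+22²) = √2984 ≈ 54.626, ∠ = arctan(22/50) ≈ 23.75°
|H| = 20 · 22.204 / 1278.7 ≈ 0.34729
Gain = 20 log₁₀(0.34729) ≈ -9.19 dB
∠H = 82.23° − 93.77° = -11.54°

-9.2 dB, -11.5°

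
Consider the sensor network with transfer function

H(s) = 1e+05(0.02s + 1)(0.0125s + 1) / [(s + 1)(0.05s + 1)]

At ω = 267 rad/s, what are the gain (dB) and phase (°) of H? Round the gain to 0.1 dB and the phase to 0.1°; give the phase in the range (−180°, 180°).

At ω = 267 rad/s:
zero (1 + j267·0.02) = 1 + j5.34 → |·| ≈ 5.4328, ∠ ≈ 79.39°
zero (1 + j267·0.0125) = 1 + j3.3375 → |·| ≈ 3.4841, ∠ ≈ 73.32°
pole (1 + j267·1) = 1 + j267 → |·| ≈ 267, ∠ ≈ 89.79°
pole (1 + j267·0.05) = 1 + j13.35 → |·| ≈ 13.387, ∠ ≈ 85.72°
|H| = 1e+05 · 5.4328 · 3.4841 / (267 · 13.387) ≈ 529.57
Gain = 20 log₁₀(529.57) ≈ 54.48 dB
∠H = (79.39° + 73.32°) − (89.79° + 85.72°) = -22.80°

54.5 dB, -22.8°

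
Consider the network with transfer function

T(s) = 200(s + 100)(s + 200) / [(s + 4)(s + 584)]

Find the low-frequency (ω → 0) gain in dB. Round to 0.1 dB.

T(0) = 200·100·200 / (4·584) ≈ 1712.3
20 log₁₀(1712.3) ≈ 64.67 dB

64.7 dB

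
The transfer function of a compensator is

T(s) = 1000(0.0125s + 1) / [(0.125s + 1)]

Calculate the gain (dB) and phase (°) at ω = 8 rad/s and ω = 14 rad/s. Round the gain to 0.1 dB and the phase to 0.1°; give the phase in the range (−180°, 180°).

At ω = 8 rad/s:
zero (1 + j8·0.0125) = 1 + j0.1 → |·| ≈ 1.005, ∠ ≈ 5.71°
pole (1 + j8·0.125) = 1 + j1 → |·| ≈ 1.4142, ∠ ≈ 45.00°
|T| = 1000 · 1.005 / (1.4142) ≈ 710.65
Gain = 20 log₁₀(710.65) ≈ 57.03 dB
∠T = (5.71°) − (45.00°) = -39.29°

At ω = 14 rad/s:
zero (1 + j14·0.0125) = 1 + j0.175 → |·| ≈ 1.0152, ∠ ≈ 9.93°
pole (1 + j14·0.125) = 1 + j1.75 → |·| ≈ 2.0156, ∠ ≈ 60.26°
|T| = 1000 · 1.0152 / (2.0156) ≈ 503.67
Gain = 20 log₁₀(503.67) ≈ 54.04 dB
∠T = (9.93°) − (60.26°) = -50.33°

ω = 8: 57.0 dB, -39.3°; ω = 14: 54.0 dB, -50.3°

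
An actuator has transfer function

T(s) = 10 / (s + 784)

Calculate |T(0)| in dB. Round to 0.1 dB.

T(0) = 10 / 784 ≈ 0.012755
20 log₁₀(0.012755) ≈ -37.89 dB

-37.9 dB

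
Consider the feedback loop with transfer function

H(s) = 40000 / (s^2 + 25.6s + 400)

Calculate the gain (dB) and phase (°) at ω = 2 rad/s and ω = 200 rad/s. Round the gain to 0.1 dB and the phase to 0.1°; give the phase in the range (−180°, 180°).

ω = 2: 40.0 dB, -7.4°; ω = 200: 0.0 dB, -172.6°

At s = jω = j2:
quadratic: (j2)² + 25.6·j2 + 400 = 396 + j51.2 → |·| ≈ 399.3, ∠ ≈ 7.37°
|H| = 40000 / 399.3 ≈ 100.18
Gain = 20 log₁₀(100.18) ≈ 40.02 dB
∠H = 0.00° − 7.37° = -7.37°

At s = jω = j200:
quadratic: (j200)² + 25.6·j200 + 400 = -39600 + j5120 → |·| ≈ 39930, ∠ ≈ 172.63°
|H| = 40000 / 39930 ≈ 1.0018
Gain = 20 log₁₀(1.0018) ≈ 0.02 dB
∠H = 0.00° − 172.63° = -172.63°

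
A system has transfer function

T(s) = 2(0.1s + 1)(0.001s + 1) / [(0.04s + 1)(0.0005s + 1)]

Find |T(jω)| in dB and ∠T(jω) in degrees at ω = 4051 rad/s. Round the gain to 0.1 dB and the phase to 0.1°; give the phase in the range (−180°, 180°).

19.3 dB, 12.6°

At ω = 4051 rad/s:
zero (1 + j4051·0.1) = 1 + j405.1 → |·| ≈ 405.1, ∠ ≈ 89.86°
zero (1 + j4051·0.001) = 1 + j4.051 → |·| ≈ 4.1726, ∠ ≈ 76.13°
pole (1 + j4051·0.04) = 1 + j162.04 → |·| ≈ 162.04, ∠ ≈ 89.65°
pole (1 + j4051·0.0005) = 1 + j2.0255 → |·| ≈ 2.2589, ∠ ≈ 63.72°
|T| = 2 · 405.1 · 4.1726 / (162.04 · 2.2589) ≈ 9.2359
Gain = 20 log₁₀(9.2359) ≈ 19.31 dB
∠T = (89.86° + 76.13°) − (89.65° + 63.72°) = 12.62°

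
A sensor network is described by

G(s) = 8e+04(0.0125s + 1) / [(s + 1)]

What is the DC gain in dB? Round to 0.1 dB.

98.1 dB

G(0) = 8e+04 · 1 / 1 = 80000
20 log₁₀(80000) ≈ 98.06 dB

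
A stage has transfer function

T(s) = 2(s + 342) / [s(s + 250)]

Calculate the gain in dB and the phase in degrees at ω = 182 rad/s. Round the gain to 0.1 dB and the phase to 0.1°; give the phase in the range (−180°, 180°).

At s = jω = j182:
zero (s+342): 342 + j182 → |·| = √(342²+182²) = √150088 ≈ 387.41, ∠ = arctan(182/342) ≈ 28.02°
pole (s+250): 250 + j182 → |·| = √(250²+182²) = √95624 ≈ 309.23, ∠ = arctan(182/250) ≈ 36.05°
pole at origin: |s| = 182, ∠ = 90.00° (in denominator)
|T| = 2 · 387.41 / 56280 ≈ 0.013767
Gain = 20 log₁₀(0.013767) ≈ -37.22 dB
∠T = 28.02° − 126.05° = -98.03°

-37.2 dB, -98.0°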